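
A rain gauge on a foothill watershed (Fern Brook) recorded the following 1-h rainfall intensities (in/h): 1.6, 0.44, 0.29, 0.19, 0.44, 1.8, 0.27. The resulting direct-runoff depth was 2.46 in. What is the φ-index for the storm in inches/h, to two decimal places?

Only the 2 blocks with intensity above φ contribute runoff: 1.6, 1.8 in/h.
Σ(I−φ)·Δt = d  ⇒  (1.6+1.8 − 2φ)·1 = 2.46
φ = (3.400 − 2.46/1) / 2 = 0.47 in/h.

φ ≈ 0.47 in/h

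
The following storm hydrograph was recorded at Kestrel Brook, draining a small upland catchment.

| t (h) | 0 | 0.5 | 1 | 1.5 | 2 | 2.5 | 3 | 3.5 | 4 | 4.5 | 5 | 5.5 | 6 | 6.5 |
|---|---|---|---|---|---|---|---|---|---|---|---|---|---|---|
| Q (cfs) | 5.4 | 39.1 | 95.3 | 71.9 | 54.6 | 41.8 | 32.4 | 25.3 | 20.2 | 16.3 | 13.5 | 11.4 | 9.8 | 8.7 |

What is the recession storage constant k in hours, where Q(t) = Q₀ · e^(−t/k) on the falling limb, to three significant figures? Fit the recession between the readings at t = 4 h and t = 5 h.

On the falling limb, Q drops from 20.2 to 13.5 cfs between t = 4 h and t = 5 h (Δt = 1 h).
k = −Δt / ln(Q₂/Q₁) = −1 / ln(13.5/20.2) = 2.48 h.

k ≈ 2.48 h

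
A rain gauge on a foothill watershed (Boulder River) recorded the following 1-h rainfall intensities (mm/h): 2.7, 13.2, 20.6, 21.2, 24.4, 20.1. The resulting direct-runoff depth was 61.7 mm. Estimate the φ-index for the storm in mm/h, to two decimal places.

φ ≈ 7.56 mm/h

Only the 5 blocks with intensity above φ contribute runoff: 13.2, 20.6, 21.2, 24.4, 20.1 mm/h.
Σ(I−φ)·Δt = d  ⇒  (13.2+20.6+21.2+24.4+20.1 − 5φ)·1 = 61.7
φ = (99.50 − 61.7/1) / 5 = 7.56 mm/h.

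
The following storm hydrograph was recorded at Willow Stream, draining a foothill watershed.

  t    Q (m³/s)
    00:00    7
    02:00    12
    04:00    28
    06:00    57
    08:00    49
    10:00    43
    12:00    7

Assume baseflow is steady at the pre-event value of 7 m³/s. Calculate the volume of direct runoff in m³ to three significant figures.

Direct-runoff ordinates (Q − Q_b): 0.0, 5.0, 21.0, 50.0, 42.0, 36.0, 0.0 m³/s.
ΣQ_DR = 154.0 m³/s.
With Δt = 2 h = 7200 s, V = ΣQ_DR · Δt = 154.0 × 7200 = 1.11 × 10^6 m³.

V ≈ 1.11 × 10^6 m³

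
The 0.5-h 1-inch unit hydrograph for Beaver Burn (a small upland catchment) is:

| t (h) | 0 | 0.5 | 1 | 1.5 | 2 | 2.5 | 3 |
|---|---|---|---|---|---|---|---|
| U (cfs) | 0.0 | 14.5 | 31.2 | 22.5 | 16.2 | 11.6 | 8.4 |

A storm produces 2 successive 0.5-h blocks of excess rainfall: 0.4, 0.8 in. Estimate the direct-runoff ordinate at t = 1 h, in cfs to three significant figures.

Q ≈ 24.1 cfs

By discrete convolution, Q_j = Σ (P_i / 1 in) · U_{j−i}.
At t = 1 h (j=2): Q = (0.4/1)·31.2 + (0.8/1)·14.5 = 24.1 cfs.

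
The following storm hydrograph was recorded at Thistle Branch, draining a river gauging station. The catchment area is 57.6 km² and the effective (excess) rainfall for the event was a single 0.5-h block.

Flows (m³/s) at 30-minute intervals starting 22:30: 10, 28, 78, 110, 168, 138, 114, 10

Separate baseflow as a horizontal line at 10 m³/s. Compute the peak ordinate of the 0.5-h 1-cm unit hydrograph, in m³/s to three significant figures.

U_p ≈ 87.8 m³/s

Direct runoff: 0.0, 18.0, 68.0, 100.0, 158.0, 128.0, 104.0, 0.0 m³/s; ΣQ_DR = 576.0 m³/s, peak = 158.0 m³/s.
Runoff depth d = ΣQ_DR·Δt / A = 576.0 × 1800 / (57.6 km²) = 18.00 mm.
The 1-cm UH is the DRH scaled by (10 mm)/d, so U_p = 158.0 × 10/18.00 = 87.8 m³/s.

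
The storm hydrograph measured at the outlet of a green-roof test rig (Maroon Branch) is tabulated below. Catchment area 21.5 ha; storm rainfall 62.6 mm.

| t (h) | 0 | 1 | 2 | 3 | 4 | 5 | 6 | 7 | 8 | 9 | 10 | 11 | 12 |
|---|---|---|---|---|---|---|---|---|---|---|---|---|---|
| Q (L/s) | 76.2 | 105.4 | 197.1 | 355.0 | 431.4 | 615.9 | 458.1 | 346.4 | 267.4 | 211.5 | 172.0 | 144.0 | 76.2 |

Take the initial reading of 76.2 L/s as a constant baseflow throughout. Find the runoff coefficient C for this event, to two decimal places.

C ≈ 0.66

ΣQ_DR = 2466 L/s; V = ΣQ_DR·Δt = 8.878 × 10^6 L.
Runoff depth d = V / A = 41.29 mm.
C = d / P = 41.29 / 62.6 = 0.66.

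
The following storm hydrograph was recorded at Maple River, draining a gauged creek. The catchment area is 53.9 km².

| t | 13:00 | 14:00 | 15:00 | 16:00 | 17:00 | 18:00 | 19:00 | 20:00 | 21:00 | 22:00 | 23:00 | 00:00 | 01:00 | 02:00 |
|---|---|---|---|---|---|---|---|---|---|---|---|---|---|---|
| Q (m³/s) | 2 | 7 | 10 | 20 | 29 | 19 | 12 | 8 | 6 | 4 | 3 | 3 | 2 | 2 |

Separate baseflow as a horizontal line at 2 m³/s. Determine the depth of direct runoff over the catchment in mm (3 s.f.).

Direct runoff: 0.0, 5.0, 8.0, 18.0, 27.0, 17.0, 10.0, 6.0, 4.0, 2.0, 1.0, 1.0, 0.0, 0.0 m³/s; ΣQ_DR = 99.00 m³/s.
V = ΣQ_DR · Δt = 99.00 × 3600 s = 3.564 × 10^5 m³.
Over A = 53.9 km², depth = V / A = 6.61 mm.

d ≈ 6.61 mm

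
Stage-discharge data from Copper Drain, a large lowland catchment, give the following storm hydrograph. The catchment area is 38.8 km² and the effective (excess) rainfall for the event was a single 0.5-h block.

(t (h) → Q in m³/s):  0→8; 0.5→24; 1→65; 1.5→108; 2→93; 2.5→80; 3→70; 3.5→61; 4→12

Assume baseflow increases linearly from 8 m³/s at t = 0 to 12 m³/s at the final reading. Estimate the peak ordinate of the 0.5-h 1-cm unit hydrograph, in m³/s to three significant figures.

U_p ≈ 49.3 m³/s

Direct runoff: 0.00, 15.50, 56.00, 98.50, 83.00, 69.50, 59.00, 49.50, 0.00 m³/s; ΣQ_DR = 431.0 m³/s, peak = 98.50 m³/s.
Runoff depth d = ΣQ_DR·Δt / A = 431.0 × 1800 / (38.8 km²) = 19.99 mm.
The 1-cm UH is the DRH scaled by (10 mm)/d, so U_p = 98.50 × 10/19.99 = 49.3 m³/s.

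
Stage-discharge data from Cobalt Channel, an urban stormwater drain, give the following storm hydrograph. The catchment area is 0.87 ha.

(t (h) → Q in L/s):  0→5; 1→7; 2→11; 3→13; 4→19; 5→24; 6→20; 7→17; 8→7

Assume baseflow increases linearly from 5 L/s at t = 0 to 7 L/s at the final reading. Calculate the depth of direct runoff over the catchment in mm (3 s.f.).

d ≈ 28.6 mm

Direct runoff: 0.00, 1.75, 5.50, 7.25, 13.00, 17.75, 13.50, 10.25, 0.00 L/s; ΣQ_DR = 69.00 L/s.
V = ΣQ_DR · Δt = 69.00 × 3600 s = 2.484 × 10^5 L.
Over A = 0.87 ha, depth = V / A = 28.6 mm.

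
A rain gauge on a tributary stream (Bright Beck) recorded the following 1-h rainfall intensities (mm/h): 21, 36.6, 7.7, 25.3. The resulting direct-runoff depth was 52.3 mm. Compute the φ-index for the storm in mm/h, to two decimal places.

φ ≈ 10.20 mm/h

Only the 3 blocks with intensity above φ contribute runoff: 21, 36.6, 25.3 mm/h.
Σ(I−φ)·Δt = d  ⇒  (21+36.6+25.3 − 3φ)·1 = 52.3
φ = (82.90 − 52.3/1) / 3 = 10.20 mm/h.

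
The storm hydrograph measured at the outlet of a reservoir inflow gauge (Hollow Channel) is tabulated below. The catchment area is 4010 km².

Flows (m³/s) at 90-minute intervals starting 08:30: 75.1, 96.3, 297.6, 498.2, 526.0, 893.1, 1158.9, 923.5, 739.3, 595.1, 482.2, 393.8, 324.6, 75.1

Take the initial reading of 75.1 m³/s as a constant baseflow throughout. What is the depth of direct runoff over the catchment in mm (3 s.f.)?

Direct runoff: 0.0, 21.2, 222.5, 423.1, 450.9, 818.0, 1083.8, 848.4, 664.2, 520.0, 407.1, 318.7, 249.5, 0.0 m³/s; ΣQ_DR = 6027 m³/s.
V = ΣQ_DR · Δt = 6027 × 5400 s = 3.255 × 10^7 m³.
Over A = 4010 km², depth = V / A = 8.12 mm.

d ≈ 8.12 mm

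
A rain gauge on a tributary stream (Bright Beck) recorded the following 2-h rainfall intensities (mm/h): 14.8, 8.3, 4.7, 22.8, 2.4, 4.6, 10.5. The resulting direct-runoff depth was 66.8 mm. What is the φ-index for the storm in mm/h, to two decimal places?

φ ≈ 5.75 mm/h

Only the 4 blocks with intensity above φ contribute runoff: 14.8, 8.3, 22.8, 10.5 mm/h.
Σ(I−φ)·Δt = d  ⇒  (14.8+8.3+22.8+10.5 − 4φ)·2 = 66.8
φ = (56.40 − 66.8/2) / 4 = 5.75 mm/h.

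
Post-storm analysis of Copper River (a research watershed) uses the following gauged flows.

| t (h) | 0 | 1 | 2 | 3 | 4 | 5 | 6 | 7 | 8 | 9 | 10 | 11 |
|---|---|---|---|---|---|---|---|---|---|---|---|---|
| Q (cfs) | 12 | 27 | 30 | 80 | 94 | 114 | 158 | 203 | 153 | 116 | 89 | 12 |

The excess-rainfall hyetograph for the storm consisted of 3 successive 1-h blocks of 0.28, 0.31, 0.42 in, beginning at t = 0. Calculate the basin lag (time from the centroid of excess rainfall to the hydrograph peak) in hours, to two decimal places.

Centroid of excess rainfall: t_c = Σ P_i·t̄_i / ΣP_i = 1.6386 h (block centres at 0.5, 1.5, 2.5 h).
Hydrograph peak occurs at t = 7 h, so basin lag t_L = 7 − 1.6386 = 5.36 h.

t_L ≈ 5.36 h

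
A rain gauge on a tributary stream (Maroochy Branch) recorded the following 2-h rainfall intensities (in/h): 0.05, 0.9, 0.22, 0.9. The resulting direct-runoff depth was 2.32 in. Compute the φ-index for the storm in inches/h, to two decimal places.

φ ≈ 0.32 in/h

Only the 2 blocks with intensity above φ contribute runoff: 0.9, 0.9 in/h.
Σ(I−φ)·Δt = d  ⇒  (0.9+0.9 − 2φ)·2 = 2.32
φ = (1.800 − 2.32/2) / 2 = 0.32 in/h.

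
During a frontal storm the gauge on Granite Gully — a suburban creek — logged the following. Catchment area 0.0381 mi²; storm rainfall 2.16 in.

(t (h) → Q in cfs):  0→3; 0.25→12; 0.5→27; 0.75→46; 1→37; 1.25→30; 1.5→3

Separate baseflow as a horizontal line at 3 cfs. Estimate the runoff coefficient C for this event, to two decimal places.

C ≈ 0.64

ΣQ_DR = 137.0 cfs; V = ΣQ_DR·Δt = 1.233 × 10^5 ft³.
Runoff depth d = V / A = 1.393 in.
C = d / P = 1.393 / 2.16 = 0.64.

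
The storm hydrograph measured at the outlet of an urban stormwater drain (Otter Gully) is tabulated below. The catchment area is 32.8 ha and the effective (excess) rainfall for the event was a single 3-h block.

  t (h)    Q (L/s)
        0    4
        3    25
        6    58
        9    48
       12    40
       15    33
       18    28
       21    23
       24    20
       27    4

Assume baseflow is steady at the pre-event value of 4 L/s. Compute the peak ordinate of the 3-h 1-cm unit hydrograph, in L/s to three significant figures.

Direct runoff: 0.0, 21.0, 54.0, 44.0, 36.0, 29.0, 24.0, 19.0, 16.0, 0.0 L/s; ΣQ_DR = 243.0 L/s, peak = 54.0 L/s.
Runoff depth d = ΣQ_DR·Δt / A = 243.0 × 10800 / (32.8 ha) = 8.001 mm.
The 1-cm UH is the DRH scaled by (10 mm)/d, so U_p = 54.0 × 10/8.001 = 67.5 L/s.

U_p ≈ 67.5 L/s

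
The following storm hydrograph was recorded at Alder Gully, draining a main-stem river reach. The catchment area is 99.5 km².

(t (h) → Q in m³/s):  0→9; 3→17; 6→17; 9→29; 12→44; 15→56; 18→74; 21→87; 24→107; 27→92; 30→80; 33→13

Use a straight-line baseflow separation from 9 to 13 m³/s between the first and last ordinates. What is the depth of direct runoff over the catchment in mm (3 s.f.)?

Direct runoff: 0.00, 7.64, 7.27, 18.91, 33.55, 45.18, 62.82, 75.45, 95.09, 79.73, 67.36, 0.00 m³/s; ΣQ_DR = 493.0 m³/s.
V = ΣQ_DR · Δt = 493.0 × 10800 s = 5.324 × 10^6 m³.
Over A = 99.5 km², depth = V / A = 53.5 mm.

d ≈ 53.5 mm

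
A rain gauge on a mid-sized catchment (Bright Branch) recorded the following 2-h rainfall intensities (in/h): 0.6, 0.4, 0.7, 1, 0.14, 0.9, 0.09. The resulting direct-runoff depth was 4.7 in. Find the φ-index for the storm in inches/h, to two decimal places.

φ ≈ 0.25 in/h

Only the 5 blocks with intensity above φ contribute runoff: 0.6, 0.4, 0.7, 1, 0.9 in/h.
Σ(I−φ)·Δt = d  ⇒  (0.6+0.4+0.7+1+0.9 − 5φ)·2 = 4.7
φ = (3.600 − 4.7/2) / 5 = 0.25 in/h.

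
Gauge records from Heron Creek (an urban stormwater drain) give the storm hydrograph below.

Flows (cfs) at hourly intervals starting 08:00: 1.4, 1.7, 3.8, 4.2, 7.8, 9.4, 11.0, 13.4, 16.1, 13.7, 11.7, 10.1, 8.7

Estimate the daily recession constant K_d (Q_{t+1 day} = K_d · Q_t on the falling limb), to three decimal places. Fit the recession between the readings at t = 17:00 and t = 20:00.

K_d ≈ 0.026

Between t = 17:00 and t = 20:00 the flow falls from 13.7 to 8.7 cfs over 3×1 h = 3 h.
Per-interval ratio K = (8.7/13.7)^(1/3) = 0.8595; K_d = K^(24/1) = 0.026.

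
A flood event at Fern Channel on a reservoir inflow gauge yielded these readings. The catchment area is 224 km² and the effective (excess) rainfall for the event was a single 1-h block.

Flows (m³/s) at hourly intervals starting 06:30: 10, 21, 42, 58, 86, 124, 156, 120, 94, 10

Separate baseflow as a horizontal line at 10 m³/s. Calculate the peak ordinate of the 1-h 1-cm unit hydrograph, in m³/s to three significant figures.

Direct runoff: 0.0, 11.0, 32.0, 48.0, 76.0, 114.0, 146.0, 110.0, 84.0, 0.0 m³/s; ΣQ_DR = 621.0 m³/s, peak = 146.0 m³/s.
Runoff depth d = ΣQ_DR·Δt / A = 621.0 × 3600 / (224 km²) = 9.980 mm.
The 1-cm UH is the DRH scaled by (10 mm)/d, so U_p = 146.0 × 10/9.980 = 146 m³/s.

U_p ≈ 146 m³/s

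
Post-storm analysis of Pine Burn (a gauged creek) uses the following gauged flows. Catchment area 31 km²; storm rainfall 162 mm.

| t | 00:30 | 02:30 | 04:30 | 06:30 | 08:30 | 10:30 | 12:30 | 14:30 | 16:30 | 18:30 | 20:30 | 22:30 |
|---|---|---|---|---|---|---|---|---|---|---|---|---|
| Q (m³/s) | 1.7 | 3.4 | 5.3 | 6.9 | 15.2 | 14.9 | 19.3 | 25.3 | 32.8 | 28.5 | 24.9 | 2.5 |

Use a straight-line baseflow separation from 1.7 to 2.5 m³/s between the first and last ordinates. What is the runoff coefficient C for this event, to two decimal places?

C ≈ 0.22

ΣQ_DR = 155.5 m³/s; V = ΣQ_DR·Δt = 1.120 × 10^6 m³.
Runoff depth d = V / A = 36.12 mm.
C = d / P = 36.12 / 162 = 0.22.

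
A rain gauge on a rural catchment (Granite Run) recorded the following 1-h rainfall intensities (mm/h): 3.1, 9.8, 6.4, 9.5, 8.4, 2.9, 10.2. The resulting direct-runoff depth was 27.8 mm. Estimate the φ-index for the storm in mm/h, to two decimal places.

φ ≈ 3.30 mm/h

Only the 5 blocks with intensity above φ contribute runoff: 9.8, 6.4, 9.5, 8.4, 10.2 mm/h.
Σ(I−φ)·Δt = d  ⇒  (9.8+6.4+9.5+8.4+10.2 − 5φ)·1 = 27.8
φ = (44.30 − 27.8/1) / 5 = 3.30 mm/h.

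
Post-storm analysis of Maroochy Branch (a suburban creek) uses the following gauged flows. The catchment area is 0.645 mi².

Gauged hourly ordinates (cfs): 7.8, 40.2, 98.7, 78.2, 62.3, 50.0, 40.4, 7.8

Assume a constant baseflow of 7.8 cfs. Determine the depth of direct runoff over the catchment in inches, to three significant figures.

Direct runoff: 0.0, 32.4, 90.9, 70.4, 54.5, 42.2, 32.6, 0.0 cfs; ΣQ_DR = 323.0 cfs.
V = ΣQ_DR · Δt = 323.0 × 3600 s = 1.163 × 10^6 ft³.
Over A = 0.645 mi², depth = V / A = 0.776 in.

d ≈ 0.776 in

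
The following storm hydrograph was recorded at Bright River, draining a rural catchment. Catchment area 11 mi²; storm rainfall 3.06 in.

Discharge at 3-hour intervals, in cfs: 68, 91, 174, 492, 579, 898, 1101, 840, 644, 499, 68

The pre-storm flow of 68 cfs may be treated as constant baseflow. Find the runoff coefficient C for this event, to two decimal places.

ΣQ_DR = 4706 cfs; V = ΣQ_DR·Δt = 5.082 × 10^7 ft³.
Runoff depth d = V / A = 1.989 in.
C = d / P = 1.989 / 3.06 = 0.65.

C ≈ 0.65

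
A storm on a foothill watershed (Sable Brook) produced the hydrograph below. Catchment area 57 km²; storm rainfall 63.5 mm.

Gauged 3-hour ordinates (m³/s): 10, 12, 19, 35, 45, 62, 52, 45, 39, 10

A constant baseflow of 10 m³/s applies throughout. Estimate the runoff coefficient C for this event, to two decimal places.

ΣQ_DR = 229.0 m³/s; V = ΣQ_DR·Δt = 2.473 × 10^6 m³.
Runoff depth d = V / A = 43.39 mm.
C = d / P = 43.39 / 63.5 = 0.68.

C ≈ 0.68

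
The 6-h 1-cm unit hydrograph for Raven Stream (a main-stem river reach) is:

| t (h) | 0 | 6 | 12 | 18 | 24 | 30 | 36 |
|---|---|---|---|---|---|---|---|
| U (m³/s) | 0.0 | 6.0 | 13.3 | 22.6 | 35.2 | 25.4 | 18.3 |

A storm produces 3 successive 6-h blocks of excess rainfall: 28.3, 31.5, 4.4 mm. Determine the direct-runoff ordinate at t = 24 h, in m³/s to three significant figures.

By discrete convolution, Q_j = Σ (P_i / 10 mm) · U_{j−i}.
At t = 24 h (j=4): Q = (28.3/10)·35.2 + (31.5/10)·22.6 + (4.4/10)·13.3 = 177 m³/s.

Q ≈ 177 m³/s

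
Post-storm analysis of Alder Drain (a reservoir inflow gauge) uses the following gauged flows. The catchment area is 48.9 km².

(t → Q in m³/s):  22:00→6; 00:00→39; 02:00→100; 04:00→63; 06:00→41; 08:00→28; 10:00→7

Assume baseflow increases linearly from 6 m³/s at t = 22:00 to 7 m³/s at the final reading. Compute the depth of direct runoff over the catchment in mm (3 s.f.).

d ≈ 35.1 mm

Direct runoff: 0.00, 32.83, 93.67, 56.50, 34.33, 21.17, 0.00 m³/s; ΣQ_DR = 238.5 m³/s.
V = ΣQ_DR · Δt = 238.5 × 7200 s = 1.717 × 10^6 m³.
Over A = 48.9 km², depth = V / A = 35.1 mm.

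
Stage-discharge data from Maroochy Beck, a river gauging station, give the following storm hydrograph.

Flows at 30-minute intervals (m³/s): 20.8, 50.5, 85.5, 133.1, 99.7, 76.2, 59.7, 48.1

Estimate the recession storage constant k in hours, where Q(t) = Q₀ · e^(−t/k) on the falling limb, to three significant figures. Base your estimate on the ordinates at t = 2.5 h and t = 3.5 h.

k ≈ 2.17 h

On the falling limb, Q drops from 76.2 to 48.1 m³/s between t = 2.5 h and t = 3.5 h (Δt = 1 h).
k = −Δt / ln(Q₂/Q₁) = −1 / ln(48.1/76.2) = 2.17 h.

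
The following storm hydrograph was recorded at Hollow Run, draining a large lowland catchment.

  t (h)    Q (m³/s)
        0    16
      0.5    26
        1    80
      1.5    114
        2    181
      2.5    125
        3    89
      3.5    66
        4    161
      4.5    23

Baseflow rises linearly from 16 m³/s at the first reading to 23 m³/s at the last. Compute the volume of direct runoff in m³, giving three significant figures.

V ≈ 1.23 × 10^6 m³

Direct-runoff ordinates (Q − Q_b): 0.00, 9.22, 62.44, 95.67, 161.89, 105.11, 68.33, 44.56, 138.78, 0.00 m³/s.
ΣQ_DR = 686.0 m³/s.
With Δt = 0.5 h = 1800 s, V = ΣQ_DR · Δt = 686.0 × 1800 = 1.23 × 10^6 m³.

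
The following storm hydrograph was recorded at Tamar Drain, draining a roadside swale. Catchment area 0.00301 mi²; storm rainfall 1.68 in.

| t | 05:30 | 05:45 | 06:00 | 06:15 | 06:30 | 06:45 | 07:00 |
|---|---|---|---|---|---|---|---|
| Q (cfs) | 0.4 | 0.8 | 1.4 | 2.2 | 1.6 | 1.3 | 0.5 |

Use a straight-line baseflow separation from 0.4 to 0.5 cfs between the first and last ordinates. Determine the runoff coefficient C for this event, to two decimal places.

ΣQ_DR = 5.050 cfs; V = ΣQ_DR·Δt = 4545 ft³.
Runoff depth d = V / A = 0.6500 in.
C = d / P = 0.6500 / 1.68 = 0.39.

C ≈ 0.39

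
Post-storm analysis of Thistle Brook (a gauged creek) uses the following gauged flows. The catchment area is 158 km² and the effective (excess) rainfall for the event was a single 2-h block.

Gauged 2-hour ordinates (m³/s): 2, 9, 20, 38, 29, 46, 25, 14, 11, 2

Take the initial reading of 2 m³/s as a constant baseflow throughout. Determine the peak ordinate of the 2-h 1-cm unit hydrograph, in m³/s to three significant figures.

Direct runoff: 0.0, 7.0, 18.0, 36.0, 27.0, 44.0, 23.0, 12.0, 9.0, 0.0 m³/s; ΣQ_DR = 176.0 m³/s, peak = 44.0 m³/s.
Runoff depth d = ΣQ_DR·Δt / A = 176.0 × 7200 / (158 km²) = 8.020 mm.
The 1-cm UH is the DRH scaled by (10 mm)/d, so U_p = 44.0 × 10/8.020 = 54.9 m³/s.

U_p ≈ 54.9 m³/s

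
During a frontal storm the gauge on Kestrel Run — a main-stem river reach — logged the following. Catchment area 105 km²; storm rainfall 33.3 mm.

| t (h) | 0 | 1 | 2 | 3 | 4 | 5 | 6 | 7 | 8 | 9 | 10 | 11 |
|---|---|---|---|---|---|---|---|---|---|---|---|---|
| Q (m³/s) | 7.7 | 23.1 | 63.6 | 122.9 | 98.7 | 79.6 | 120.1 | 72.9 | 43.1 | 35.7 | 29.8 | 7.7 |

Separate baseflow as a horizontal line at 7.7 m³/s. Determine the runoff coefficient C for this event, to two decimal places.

ΣQ_DR = 612.5 m³/s; V = ΣQ_DR·Δt = 2.205 × 10^6 m³.
Runoff depth d = V / A = 21.00 mm.
C = d / P = 21.00 / 33.3 = 0.63.

C ≈ 0.63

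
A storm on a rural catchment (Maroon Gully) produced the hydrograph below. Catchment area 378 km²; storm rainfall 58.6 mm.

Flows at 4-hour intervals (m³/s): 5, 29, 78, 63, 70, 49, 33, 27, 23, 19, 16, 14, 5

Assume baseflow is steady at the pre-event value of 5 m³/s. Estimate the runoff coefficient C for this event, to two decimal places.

ΣQ_DR = 366.0 m³/s; V = ΣQ_DR·Δt = 5.270 × 10^6 m³.
Runoff depth d = V / A = 13.94 mm.
C = d / P = 13.94 / 58.6 = 0.24.

C ≈ 0.24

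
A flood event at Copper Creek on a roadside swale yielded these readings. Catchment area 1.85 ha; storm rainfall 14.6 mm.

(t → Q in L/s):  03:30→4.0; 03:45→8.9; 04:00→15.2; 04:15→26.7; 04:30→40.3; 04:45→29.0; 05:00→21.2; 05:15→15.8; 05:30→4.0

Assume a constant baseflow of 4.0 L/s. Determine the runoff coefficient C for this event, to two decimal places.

C ≈ 0.43

ΣQ_DR = 129.1 L/s; V = ΣQ_DR·Δt = 1.162 × 10^5 L.
Runoff depth d = V / A = 6.281 mm.
C = d / P = 6.281 / 14.6 = 0.43.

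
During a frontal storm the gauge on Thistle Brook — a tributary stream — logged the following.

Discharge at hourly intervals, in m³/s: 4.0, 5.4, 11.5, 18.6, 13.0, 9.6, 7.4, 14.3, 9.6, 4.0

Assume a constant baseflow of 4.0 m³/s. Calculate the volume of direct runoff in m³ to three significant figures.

Direct-runoff ordinates (Q − Q_b): 0.0, 1.4, 7.5, 14.6, 9.0, 5.6, 3.4, 10.3, 5.6, 0.0 m³/s.
ΣQ_DR = 57.40 m³/s.
With Δt = 1 h = 3600 s, V = ΣQ_DR · Δt = 57.40 × 3600 = 2.07 × 10^5 m³.

V ≈ 2.07 × 10^5 m³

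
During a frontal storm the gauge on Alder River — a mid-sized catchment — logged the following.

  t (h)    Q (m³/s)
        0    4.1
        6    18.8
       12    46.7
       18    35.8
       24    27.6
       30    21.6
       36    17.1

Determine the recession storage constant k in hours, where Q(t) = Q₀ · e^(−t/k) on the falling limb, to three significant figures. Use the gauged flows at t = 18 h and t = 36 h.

k ≈ 24.4 h

On the falling limb, Q drops from 35.8 to 17.1 m³/s between t = 18 h and t = 36 h (Δt = 18 h).
k = −Δt / ln(Q₂/Q₁) = −18 / ln(17.1/35.8) = 24.4 h.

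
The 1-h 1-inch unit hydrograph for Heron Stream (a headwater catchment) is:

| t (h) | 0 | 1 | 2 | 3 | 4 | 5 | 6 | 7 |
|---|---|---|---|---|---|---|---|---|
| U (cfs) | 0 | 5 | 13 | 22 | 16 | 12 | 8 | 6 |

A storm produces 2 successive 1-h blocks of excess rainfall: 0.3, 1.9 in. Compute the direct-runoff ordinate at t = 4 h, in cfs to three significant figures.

By discrete convolution, Q_j = Σ (P_i / 1 in) · U_{j−i}.
At t = 4 h (j=4): Q = (0.3/1)·16 + (1.9/1)·22 = 46.6 cfs.

Q ≈ 46.6 cfs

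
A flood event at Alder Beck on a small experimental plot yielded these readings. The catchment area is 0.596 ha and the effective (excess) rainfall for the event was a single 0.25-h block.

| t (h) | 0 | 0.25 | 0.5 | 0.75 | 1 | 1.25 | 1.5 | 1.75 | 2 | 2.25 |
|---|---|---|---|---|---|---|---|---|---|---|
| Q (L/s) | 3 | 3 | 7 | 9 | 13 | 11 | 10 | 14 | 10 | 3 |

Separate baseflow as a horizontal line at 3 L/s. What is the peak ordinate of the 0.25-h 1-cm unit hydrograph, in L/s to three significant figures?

Direct runoff: 0.0, 0.0, 4.0, 6.0, 10.0, 8.0, 7.0, 11.0, 7.0, 0.0 L/s; ΣQ_DR = 53.00 L/s, peak = 11.0 L/s.
Runoff depth d = ΣQ_DR·Δt / A = 53.00 × 900 / (0.596 ha) = 8.003 mm.
The 1-cm UH is the DRH scaled by (10 mm)/d, so U_p = 11.0 × 10/8.003 = 13.7 L/s.

U_p ≈ 13.7 L/s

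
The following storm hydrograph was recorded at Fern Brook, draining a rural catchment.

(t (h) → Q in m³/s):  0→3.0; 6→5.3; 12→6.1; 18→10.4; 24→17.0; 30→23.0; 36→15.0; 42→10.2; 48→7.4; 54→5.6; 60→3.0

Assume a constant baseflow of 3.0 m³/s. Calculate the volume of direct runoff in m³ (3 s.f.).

V ≈ 1.58 × 10^6 m³

Direct-runoff ordinates (Q − Q_b): 0.0, 2.3, 3.1, 7.4, 14.0, 20.0, 12.0, 7.2, 4.4, 2.6, 0.0 m³/s.
ΣQ_DR = 73.00 m³/s.
With Δt = 6 h = 21600 s, V = ΣQ_DR · Δt = 73.00 × 21600 = 1.58 × 10^6 m³.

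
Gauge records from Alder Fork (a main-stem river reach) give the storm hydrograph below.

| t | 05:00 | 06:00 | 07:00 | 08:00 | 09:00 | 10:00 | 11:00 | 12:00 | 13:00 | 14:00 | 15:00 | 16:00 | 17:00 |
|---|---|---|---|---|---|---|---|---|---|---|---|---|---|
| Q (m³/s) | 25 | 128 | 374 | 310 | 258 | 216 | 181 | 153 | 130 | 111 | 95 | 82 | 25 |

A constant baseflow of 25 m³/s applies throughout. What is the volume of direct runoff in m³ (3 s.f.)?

Direct-runoff ordinates (Q − Q_b): 0.0, 103.0, 349.0, 285.0, 233.0, 191.0, 156.0, 128.0, 105.0, 86.0, 70.0, 57.0, 0.0 m³/s.
ΣQ_DR = 1763 m³/s.
With Δt = 1 h = 3600 s, V = ΣQ_DR · Δt = 1763 × 3600 = 6.35 × 10^6 m³.

V ≈ 6.35 × 10^6 m³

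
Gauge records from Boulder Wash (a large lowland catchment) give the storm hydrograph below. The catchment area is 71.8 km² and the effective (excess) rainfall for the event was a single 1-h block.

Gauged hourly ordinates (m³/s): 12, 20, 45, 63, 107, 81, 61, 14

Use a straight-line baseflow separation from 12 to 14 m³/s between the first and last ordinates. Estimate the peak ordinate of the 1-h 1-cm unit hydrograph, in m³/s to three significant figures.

U_p ≈ 62.6 m³/s

Direct runoff: 0.00, 7.71, 32.43, 50.14, 93.86, 67.57, 47.29, 0.00 m³/s; ΣQ_DR = 299.0 m³/s, peak = 93.86 m³/s.
Runoff depth d = ΣQ_DR·Δt / A = 299.0 × 3600 / (71.8 km²) = 14.99 mm.
The 1-cm UH is the DRH scaled by (10 mm)/d, so U_p = 93.86 × 10/14.99 = 62.6 m³/s.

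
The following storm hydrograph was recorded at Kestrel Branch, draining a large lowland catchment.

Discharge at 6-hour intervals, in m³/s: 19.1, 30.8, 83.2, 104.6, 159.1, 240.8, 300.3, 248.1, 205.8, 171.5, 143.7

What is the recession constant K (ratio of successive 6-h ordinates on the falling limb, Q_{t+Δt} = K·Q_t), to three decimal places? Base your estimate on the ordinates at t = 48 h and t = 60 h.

K ≈ 0.836

Using the recession-limb readings at t = 48 h and t = 60 h: Q falls from 205.8 to 143.7 m³/s over 2 intervals.
K = (Q₂/Q₁)^(1/2) = (143.7/205.8)^(1/2) = 0.836.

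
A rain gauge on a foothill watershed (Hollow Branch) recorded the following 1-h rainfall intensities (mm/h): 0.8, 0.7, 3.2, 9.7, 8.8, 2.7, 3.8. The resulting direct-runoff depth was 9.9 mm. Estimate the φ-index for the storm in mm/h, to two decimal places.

φ ≈ 4.30 mm/h

Only the 2 blocks with intensity above φ contribute runoff: 9.7, 8.8 mm/h.
Σ(I−φ)·Δt = d  ⇒  (9.7+8.8 − 2φ)·1 = 9.9
φ = (18.50 − 9.9/1) / 2 = 4.30 mm/h.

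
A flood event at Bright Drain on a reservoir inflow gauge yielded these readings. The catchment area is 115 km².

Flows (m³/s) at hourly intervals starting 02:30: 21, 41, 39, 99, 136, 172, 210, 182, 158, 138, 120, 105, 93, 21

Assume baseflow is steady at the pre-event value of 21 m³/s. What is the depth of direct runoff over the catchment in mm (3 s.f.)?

Direct runoff: 0.0, 20.0, 18.0, 78.0, 115.0, 151.0, 189.0, 161.0, 137.0, 117.0, 99.0, 84.0, 72.0, 0.0 m³/s; ΣQ_DR = 1241 m³/s.
V = ΣQ_DR · Δt = 1241 × 3600 s = 4.468 × 10^6 m³.
Over A = 115 km², depth = V / A = 38.8 mm.

d ≈ 38.8 mm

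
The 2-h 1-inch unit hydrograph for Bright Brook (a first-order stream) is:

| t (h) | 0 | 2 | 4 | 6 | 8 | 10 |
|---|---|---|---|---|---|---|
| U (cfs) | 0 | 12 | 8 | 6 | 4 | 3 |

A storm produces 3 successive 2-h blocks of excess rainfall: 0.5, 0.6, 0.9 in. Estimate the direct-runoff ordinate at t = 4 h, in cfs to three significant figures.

By discrete convolution, Q_j = Σ (P_i / 1 in) · U_{j−i}.
At t = 4 h (j=2): Q = (0.5/1)·8 + (0.6/1)·12 + (0.9/1)·0 = 11.2 cfs.

Q ≈ 11.2 cfs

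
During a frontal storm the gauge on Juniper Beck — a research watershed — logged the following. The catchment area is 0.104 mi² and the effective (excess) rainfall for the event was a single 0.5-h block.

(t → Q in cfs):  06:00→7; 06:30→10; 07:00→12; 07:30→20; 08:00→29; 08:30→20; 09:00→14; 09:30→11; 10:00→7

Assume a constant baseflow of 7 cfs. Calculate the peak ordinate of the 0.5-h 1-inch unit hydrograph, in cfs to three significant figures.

Direct runoff: 0.0, 3.0, 5.0, 13.0, 22.0, 13.0, 7.0, 4.0, 0.0 cfs; ΣQ_DR = 67.00 cfs, peak = 22.0 cfs.
Runoff depth d = ΣQ_DR·Δt / A = 67.00 × 1800 / (0.104 mi²) = 0.4991 in.
The 1-inch UH is the DRH scaled by (1 in)/d, so U_p = 22.0 × 1/0.4991 = 44.1 cfs.

U_p ≈ 44.1 cfs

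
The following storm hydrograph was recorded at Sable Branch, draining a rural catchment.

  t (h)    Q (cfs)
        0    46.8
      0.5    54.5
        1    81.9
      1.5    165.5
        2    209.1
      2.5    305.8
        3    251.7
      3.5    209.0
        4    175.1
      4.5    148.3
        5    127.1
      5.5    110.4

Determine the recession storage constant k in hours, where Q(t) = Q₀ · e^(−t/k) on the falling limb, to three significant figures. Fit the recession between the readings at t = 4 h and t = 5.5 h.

On the falling limb, Q drops from 175.1 to 110.4 cfs between t = 4 h and t = 5.5 h (Δt = 1.5 h).
k = −Δt / ln(Q₂/Q₁) = −1.5 / ln(110.4/175.1) = 3.25 h.

k ≈ 3.25 h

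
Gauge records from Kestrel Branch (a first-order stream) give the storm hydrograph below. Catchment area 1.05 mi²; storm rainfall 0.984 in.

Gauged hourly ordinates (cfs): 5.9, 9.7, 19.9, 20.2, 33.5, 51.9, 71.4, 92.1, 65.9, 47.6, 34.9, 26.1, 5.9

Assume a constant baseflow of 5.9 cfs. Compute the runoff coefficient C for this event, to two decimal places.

ΣQ_DR = 408.3 cfs; V = ΣQ_DR·Δt = 1.470 × 10^6 ft³.
Runoff depth d = V / A = 0.6026 in.
C = d / P = 0.6026 / 0.984 = 0.61.

C ≈ 0.61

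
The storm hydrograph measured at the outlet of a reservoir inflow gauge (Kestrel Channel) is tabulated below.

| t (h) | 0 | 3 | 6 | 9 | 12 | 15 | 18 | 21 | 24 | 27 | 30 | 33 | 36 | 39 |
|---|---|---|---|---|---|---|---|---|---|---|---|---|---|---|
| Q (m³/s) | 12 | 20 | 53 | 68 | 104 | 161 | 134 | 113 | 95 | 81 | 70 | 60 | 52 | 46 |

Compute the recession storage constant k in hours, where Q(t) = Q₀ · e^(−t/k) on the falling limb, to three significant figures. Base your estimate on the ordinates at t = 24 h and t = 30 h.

On the falling limb, Q drops from 95 to 70 m³/s between t = 24 h and t = 30 h (Δt = 6 h).
k = −Δt / ln(Q₂/Q₁) = −6 / ln(70/95) = 19.6 h.

k ≈ 19.6 h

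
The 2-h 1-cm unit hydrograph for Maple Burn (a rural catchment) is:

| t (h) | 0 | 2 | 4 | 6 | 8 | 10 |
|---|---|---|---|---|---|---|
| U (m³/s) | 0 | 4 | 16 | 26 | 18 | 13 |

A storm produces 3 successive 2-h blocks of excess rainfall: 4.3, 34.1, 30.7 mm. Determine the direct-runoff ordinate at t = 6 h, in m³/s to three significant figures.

By discrete convolution, Q_j = Σ (P_i / 10 mm) · U_{j−i}.
At t = 6 h (j=3): Q = (4.3/10)·26 + (34.1/10)·16 + (30.7/10)·4 = 78.0 m³/s.

Q ≈ 78.0 m³/s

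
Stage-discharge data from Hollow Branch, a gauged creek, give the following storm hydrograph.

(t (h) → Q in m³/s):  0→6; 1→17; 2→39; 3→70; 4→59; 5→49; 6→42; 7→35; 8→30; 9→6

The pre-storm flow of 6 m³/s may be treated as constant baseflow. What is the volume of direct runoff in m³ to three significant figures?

Direct-runoff ordinates (Q − Q_b): 0.0, 11.0, 33.0, 64.0, 53.0, 43.0, 36.0, 29.0, 24.0, 0.0 m³/s.
ΣQ_DR = 293.0 m³/s.
With Δt = 1 h = 3600 s, V = ΣQ_DR · Δt = 293.0 × 3600 = 1.05 × 10^6 m³.

V ≈ 1.05 × 10^6 m³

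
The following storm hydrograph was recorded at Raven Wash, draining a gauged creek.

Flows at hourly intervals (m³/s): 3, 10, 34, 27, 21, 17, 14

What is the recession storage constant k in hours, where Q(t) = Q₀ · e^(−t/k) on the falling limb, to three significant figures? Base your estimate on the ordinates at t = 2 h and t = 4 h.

On the falling limb, Q drops from 34 to 21 m³/s between t = 2 h and t = 4 h (Δt = 2 h).
k = −Δt / ln(Q₂/Q₁) = −2 / ln(21/34) = 4.15 h.

k ≈ 4.15 h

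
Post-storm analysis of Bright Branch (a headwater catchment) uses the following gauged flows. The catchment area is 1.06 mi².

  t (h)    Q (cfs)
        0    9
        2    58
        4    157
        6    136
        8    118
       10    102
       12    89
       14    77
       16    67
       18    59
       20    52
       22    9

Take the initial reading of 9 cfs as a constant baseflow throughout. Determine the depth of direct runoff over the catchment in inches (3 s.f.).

Direct runoff: 0.0, 49.0, 148.0, 127.0, 109.0, 93.0, 80.0, 68.0, 58.0, 50.0, 43.0, 0.0 cfs; ΣQ_DR = 825.0 cfs.
V = ΣQ_DR · Δt = 825.0 × 7200 s = 5.940 × 10^6 ft³.
Over A = 1.06 mi², depth = V / A = 2.41 in.

d ≈ 2.41 in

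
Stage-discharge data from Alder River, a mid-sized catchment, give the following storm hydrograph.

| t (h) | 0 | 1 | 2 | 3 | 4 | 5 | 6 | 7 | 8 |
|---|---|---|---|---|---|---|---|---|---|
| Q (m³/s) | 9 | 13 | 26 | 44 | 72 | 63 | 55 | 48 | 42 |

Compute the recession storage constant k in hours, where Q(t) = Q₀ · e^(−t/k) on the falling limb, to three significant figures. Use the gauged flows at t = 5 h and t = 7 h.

k ≈ 7.35 h

On the falling limb, Q drops from 63 to 48 m³/s between t = 5 h and t = 7 h (Δt = 2 h).
k = −Δt / ln(Q₂/Q₁) = −2 / ln(48/63) = 7.35 h.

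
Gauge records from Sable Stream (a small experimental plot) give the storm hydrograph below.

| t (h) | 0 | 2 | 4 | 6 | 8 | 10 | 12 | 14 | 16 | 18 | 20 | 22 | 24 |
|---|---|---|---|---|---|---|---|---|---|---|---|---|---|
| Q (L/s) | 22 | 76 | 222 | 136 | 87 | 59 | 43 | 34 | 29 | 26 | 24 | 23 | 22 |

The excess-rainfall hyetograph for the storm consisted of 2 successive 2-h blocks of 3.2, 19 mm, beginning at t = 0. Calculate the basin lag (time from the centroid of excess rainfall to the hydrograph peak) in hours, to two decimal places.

Centroid of excess rainfall: t_c = Σ P_i·t̄_i / ΣP_i = 2.7117 h (block centres at 1, 3 h).
Hydrograph peak occurs at t = 4 h, so basin lag t_L = 4 − 2.7117 = 1.29 h.

t_L ≈ 1.29 h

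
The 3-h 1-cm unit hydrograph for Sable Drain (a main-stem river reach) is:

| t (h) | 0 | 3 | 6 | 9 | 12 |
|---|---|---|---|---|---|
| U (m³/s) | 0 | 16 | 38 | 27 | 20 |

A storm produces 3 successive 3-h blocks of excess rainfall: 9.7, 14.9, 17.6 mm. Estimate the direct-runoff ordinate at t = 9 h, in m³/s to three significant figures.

Q ≈ 111 m³/s

By discrete convolution, Q_j = Σ (P_i / 10 mm) · U_{j−i}.
At t = 9 h (j=3): Q = (9.7/10)·27 + (14.9/10)·38 + (17.6/10)·16 = 111 m³/s.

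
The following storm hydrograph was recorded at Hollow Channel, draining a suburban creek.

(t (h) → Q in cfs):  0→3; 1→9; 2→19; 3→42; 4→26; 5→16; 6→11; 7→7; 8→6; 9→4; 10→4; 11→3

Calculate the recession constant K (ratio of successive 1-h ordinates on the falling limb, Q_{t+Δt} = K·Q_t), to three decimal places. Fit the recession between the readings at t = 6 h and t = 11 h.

K ≈ 0.771

Using the recession-limb readings at t = 6 h and t = 11 h: Q falls from 11 to 3 cfs over 5 intervals.
K = (Q₂/Q₁)^(1/5) = (3/11)^(1/5) = 0.771.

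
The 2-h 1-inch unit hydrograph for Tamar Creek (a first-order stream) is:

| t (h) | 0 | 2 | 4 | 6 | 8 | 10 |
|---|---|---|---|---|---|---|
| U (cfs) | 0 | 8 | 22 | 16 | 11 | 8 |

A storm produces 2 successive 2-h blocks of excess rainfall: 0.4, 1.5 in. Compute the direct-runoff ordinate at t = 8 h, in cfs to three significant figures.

Q ≈ 28.4 cfs

By discrete convolution, Q_j = Σ (P_i / 1 in) · U_{j−i}.
At t = 8 h (j=4): Q = (0.4/1)·11 + (1.5/1)·16 = 28.4 cfs.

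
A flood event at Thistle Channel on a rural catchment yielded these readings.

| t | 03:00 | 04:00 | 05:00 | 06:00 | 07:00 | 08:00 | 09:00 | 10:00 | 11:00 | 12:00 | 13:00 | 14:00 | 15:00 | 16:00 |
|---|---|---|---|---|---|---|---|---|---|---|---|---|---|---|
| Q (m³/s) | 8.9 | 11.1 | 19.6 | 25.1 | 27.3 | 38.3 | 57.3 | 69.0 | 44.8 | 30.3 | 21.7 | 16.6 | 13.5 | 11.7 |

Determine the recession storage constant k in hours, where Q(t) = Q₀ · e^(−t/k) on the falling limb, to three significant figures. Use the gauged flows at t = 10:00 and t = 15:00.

k ≈ 3.06 h

On the falling limb, Q drops from 69.0 to 13.5 m³/s between t = 10:00 and t = 15:00 (Δt = 5 h).
k = −Δt / ln(Q₂/Q₁) = −5 / ln(13.5/69.0) = 3.06 h.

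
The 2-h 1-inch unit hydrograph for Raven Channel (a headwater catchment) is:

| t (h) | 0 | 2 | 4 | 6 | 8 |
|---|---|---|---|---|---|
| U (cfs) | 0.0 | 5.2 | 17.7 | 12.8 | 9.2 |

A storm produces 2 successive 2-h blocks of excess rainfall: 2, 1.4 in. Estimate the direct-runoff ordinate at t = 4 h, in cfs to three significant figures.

By discrete convolution, Q_j = Σ (P_i / 1 in) · U_{j−i}.
At t = 4 h (j=2): Q = (2/1)·17.7 + (1.4/1)·5.2 = 42.7 cfs.

Q ≈ 42.7 cfs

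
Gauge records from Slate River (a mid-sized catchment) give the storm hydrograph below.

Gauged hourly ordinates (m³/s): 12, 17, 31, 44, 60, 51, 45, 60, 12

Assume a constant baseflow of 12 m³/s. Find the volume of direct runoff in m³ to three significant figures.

V ≈ 8.06 × 10^5 m³

Direct-runoff ordinates (Q − Q_b): 0.0, 5.0, 19.0, 32.0, 48.0, 39.0, 33.0, 48.0, 0.0 m³/s.
ΣQ_DR = 224.0 m³/s.
With Δt = 1 h = 3600 s, V = ΣQ_DR · Δt = 224.0 × 3600 = 8.06 × 10^5 m³.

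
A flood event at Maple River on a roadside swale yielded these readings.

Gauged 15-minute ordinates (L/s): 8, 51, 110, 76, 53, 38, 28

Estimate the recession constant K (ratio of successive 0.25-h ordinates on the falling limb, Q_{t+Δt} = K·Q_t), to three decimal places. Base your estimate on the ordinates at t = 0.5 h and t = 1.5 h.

K ≈ 0.710

Using the recession-limb readings at t = 0.5 h and t = 1.5 h: Q falls from 110 to 28 L/s over 4 intervals.
K = (Q₂/Q₁)^(1/4) = (28/110)^(1/4) = 0.710.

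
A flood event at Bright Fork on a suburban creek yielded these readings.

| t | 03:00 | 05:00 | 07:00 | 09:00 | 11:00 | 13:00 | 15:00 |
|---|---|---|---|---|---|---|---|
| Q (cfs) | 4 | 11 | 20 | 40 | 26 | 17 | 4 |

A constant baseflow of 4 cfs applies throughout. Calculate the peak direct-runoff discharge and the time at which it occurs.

Subtracting baseflow gives direct-runoff ordinates: 0.0, 7.0, 16.0, 36.0, 22.0, 13.0, 0.0 cfs.
The maximum is 36.0 cfs, occurring at the reading for t = 09:00.

Q_p = 36.0 cfs at t = 09:00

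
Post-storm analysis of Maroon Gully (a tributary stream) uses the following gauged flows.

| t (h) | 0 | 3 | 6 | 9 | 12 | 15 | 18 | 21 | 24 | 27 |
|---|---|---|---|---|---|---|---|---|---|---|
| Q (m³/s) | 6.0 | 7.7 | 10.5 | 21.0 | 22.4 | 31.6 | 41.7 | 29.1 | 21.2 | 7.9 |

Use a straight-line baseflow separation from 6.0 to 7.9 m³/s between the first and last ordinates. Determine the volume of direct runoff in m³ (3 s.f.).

V ≈ 1.40 × 10^6 m³

Direct-runoff ordinates (Q − Q_b): 0.00, 1.49, 4.08, 14.37, 15.56, 24.54, 34.43, 21.62, 13.51, 0.00 m³/s.
ΣQ_DR = 129.6 m³/s.
With Δt = 3 h = 10800 s, V = ΣQ_DR · Δt = 129.6 × 10800 = 1.40 × 10^6 m³.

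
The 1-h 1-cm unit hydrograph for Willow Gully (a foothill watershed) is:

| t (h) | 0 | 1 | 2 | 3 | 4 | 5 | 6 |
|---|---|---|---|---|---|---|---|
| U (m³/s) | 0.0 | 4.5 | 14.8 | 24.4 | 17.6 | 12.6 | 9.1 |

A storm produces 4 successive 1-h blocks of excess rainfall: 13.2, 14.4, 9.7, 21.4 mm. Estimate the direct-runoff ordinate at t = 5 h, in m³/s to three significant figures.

Q ≈ 97.3 m³/s

By discrete convolution, Q_j = Σ (P_i / 10 mm) · U_{j−i}.
At t = 5 h (j=5): Q = (13.2/10)·12.6 + (14.4/10)·17.6 + (9.7/10)·24.4 + (21.4/10)·14.8 = 97.3 m³/s.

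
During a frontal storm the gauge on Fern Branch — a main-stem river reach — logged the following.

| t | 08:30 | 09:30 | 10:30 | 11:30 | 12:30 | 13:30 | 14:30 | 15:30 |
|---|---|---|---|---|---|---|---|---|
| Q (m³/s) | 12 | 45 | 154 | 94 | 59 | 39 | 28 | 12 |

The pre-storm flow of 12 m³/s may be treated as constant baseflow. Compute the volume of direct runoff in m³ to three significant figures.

V ≈ 1.25 × 10^6 m³

Direct-runoff ordinates (Q − Q_b): 0.0, 33.0, 142.0, 82.0, 47.0, 27.0, 16.0, 0.0 m³/s.
ΣQ_DR = 347.0 m³/s.
With Δt = 1 h = 3600 s, V = ΣQ_DR · Δt = 347.0 × 3600 = 1.25 × 10^6 m³.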